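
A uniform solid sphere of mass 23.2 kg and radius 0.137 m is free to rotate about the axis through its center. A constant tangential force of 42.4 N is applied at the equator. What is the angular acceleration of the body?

I = (2/5)MR² = (2/5)(23.2)(0.137)² = 0.1742 kg·m².
τ = F R = (42.4)(0.137) = 5.809 N·m.
From τ = Iα: α = 5.809/0.1742 = 33.35 rad/s².

α ≈ 33.4 rad/s²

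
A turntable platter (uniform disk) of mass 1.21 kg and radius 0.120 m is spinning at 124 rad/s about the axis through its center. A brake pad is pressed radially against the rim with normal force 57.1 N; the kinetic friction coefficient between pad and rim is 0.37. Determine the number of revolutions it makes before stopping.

≈ 4.20 revolutions

I = ½MR² = (1/2)(1.21)(0.120)² = 0.008712 kg·m².
Friction force f = μN = (0.37)(57.1) = 21.13 N at the rim; torque magnitude τ = fR = 2.535 N·m, opposing ω.
|α| = τ/I = 2.535/0.008712 = 291.0 rad/s² (deceleration).
ω² = ω₀² − 2|α|θ with ω = 0 ⇒ θ = ω₀²/(2|α|) = 26.42 rad = 4.205 rev.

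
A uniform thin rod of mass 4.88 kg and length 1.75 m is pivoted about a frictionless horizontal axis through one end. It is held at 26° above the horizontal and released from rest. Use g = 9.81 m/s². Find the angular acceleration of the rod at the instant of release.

α ≈ 7.56 rad/s²

About the pivot, I = (1/3)ML² = (1/3)(4.88)(1.75)² = 4.982 kg·m².
The weight acts at the center, a distance L/2 = 0.8750 m from the pivot; τ = Mg(L/2) cos 26° = 37.65 N·m.
α = τ/I = 37.65/4.982 = 7.558 rad/s².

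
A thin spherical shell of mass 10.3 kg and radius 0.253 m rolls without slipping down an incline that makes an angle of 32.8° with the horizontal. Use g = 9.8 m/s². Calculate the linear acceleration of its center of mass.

a ≈ 3.19 m/s²

Translation along the incline: Mg sinθ − f = Ma.
Rotation about the center: fR = Iα with I = (2/3)MR². No-slip gives a = αR, so f = (I/R²)a = (2/3)M a.
Substituting: Mg sinθ = (1 + 0.6667)Ma, so a = g sinθ/(1 + 0.6667) = (9.8) sin 32.8° / 1.667 = 3.185 m/s².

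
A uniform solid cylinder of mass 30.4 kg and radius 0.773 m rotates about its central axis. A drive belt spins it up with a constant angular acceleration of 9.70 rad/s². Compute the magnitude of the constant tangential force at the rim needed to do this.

I = ½MR² = (1/2)(30.4)(0.773)² = 9.082 kg·m².
The required torque is τ = Iα = (9.082)(9.700) = 88.10 N·m.
A tangential force at the rim gives τ = FR, so F = τ/R = 88.10/0.773 = 114.0 N.

F ≈ 114 N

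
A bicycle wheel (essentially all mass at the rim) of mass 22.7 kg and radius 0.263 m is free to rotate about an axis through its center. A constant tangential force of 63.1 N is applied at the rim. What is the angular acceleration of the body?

I = MR² = (22.7)(0.263)² = 1.570 kg·m².
τ = F R = (63.1)(0.263) = 16.60 N·m.
From τ = Iα: α = 16.60/1.570 = 10.57 rad/s².

α ≈ 10.6 rad/s²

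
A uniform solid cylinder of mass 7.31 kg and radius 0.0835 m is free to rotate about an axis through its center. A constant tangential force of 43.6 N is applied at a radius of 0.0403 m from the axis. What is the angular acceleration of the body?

I = ½MR² = (1/2)(7.31)(0.0835)² = 0.02548 kg·m².
τ = F·r = (43.6)(0.0403) = 1.757 N·m.
From τ = Iα: α = 1.757/0.02548 = 68.95 rad/s².

α ≈ 68.9 rad/s²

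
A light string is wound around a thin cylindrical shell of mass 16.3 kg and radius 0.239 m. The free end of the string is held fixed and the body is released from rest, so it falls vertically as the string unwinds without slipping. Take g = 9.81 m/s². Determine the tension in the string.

T ≈ 80.0 N

Translation: Mg − T = Ma. Rotation about the center: TR = Iα with I = MR².
With a = αR: T = (I/R²)a = M a, so Mg = (1 + 1.000)Ma.
a = g/(1 + 1.000) = 9.81/2.000 = 4.905 m/s².
T = 1.000·M·a = (1.000)(16.3)(4.905) = 79.95 N.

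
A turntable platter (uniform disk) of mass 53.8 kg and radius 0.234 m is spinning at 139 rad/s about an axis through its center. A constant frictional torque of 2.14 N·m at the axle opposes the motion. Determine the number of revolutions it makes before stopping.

I = ½MR² = (1/2)(53.8)(0.234)² = 1.473 kg·m².
The net torque has magnitude 2.14 N·m, opposing ω.
|α| = τ/I = 2.140/1.473 = 1.453 rad/s² (deceleration).
ω² = ω₀² − 2|α|θ with ω = 0 ⇒ θ = ω₀²/(2|α|) = 6649 rad = 1058 rev.

≈ 1060 revolutions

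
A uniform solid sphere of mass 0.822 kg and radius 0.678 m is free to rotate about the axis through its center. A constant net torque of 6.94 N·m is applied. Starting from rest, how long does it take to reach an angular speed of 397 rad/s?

I = (2/5)MR² = (2/5)(0.822)(0.678)² = 0.1511 kg·m².
α = τ/I = 6.94/0.1511 = 45.92 rad/s².
ω = αt ⇒ t = ω/α = 397/45.92 = 8.646 s.

t ≈ 8.65 s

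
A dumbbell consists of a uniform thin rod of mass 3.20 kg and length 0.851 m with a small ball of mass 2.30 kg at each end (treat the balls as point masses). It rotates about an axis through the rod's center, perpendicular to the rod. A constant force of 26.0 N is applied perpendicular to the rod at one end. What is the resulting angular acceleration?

I_rod = (1/12)ML² = (1/12)(3.20)(0.851)² = 0.1931 kg·m².
I_balls = 2·m·(L/2)² = 2(2.30)(0.4255)² = 0.8328 kg·m².
Total I = 1.026 kg·m².
τ = F·(L/2) = (26.0)(0.425) = 11.06 N·m.
α = τ/I = 11.06/1.026 = 10.78 rad/s².

α ≈ 10.8 rad/s²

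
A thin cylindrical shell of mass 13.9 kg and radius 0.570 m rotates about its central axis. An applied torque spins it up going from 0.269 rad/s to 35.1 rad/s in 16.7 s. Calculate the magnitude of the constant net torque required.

τ ≈ 9.42 N·m

I = MR² = (13.9)(0.570)² = 4.516 kg·m².
α = Δω/Δt = (35.1 − 0.269)/16.7 = 2.086 rad/s².
τ = Iα = (4.516)(2.086) = 9.419 N·m.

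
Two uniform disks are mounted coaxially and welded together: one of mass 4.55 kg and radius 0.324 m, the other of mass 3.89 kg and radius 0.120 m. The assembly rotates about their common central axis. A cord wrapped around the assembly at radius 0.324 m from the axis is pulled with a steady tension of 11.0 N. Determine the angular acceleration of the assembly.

I = ½M₁R₁² + ½M₂R₂² = ½(4.55)(0.324)² + ½(3.89)(0.120)² = 0.2668 kg·m².
τ = F r = (11.0)(0.324) = 3.564 N·m.
α = τ/I = 3.564/0.2668 = 13.36 rad/s².

α ≈ 13.4 rad/s²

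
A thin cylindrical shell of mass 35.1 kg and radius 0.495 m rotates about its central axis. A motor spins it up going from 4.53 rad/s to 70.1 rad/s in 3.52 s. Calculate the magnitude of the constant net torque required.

I = MR² = (35.1)(0.495)² = 8.600 kg·m².
α = Δω/Δt = (70.1 − 4.53)/3.52 = 18.63 rad/s².
τ = Iα = (8.600)(18.63) = 160.2 N·m.

τ ≈ 160 N·m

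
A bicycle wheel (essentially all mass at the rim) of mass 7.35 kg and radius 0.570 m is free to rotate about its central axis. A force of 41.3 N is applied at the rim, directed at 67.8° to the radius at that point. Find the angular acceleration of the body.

I = MR² = (7.35)(0.570)² = 2.388 kg·m².
Only the tangential component produces torque: τ = F R sinθ = (41.3)(0.570) sin 67.8° = 21.80 N·m.
From τ = Iα: α = 21.80/2.388 = 9.127 rad/s².

α ≈ 9.13 rad/s²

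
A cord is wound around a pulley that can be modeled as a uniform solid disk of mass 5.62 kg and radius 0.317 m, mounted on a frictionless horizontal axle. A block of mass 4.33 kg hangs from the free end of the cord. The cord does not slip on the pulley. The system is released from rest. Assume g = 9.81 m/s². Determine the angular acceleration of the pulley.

I = ½MR² = (1/2)(5.62)(0.317)² = 0.2824 kg·m².
Block: mg − T = ma. Pulley: TR = Iα. No-slip: a = αR, so T = (I/R²)a = 2.810·a.
Then mg = (m + 2.810)a, so a = (4.33)(9.81)/(4.33 + 2.810) = 5.949 m/s².
α = a/R = 5.949/0.317 = 18.77 rad/s².

α ≈ 18.8 rad/s²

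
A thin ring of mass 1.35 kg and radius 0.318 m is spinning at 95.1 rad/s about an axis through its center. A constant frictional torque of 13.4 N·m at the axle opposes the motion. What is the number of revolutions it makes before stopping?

≈ 7.33 revolutions

I = MR² = (1.35)(0.318)² = 0.1365 kg·m².
The net torque has magnitude 13.4 N·m, opposing ω.
|α| = τ/I = 13.40/0.1365 = 98.16 rad/s² (deceleration).
ω² = ω₀² − 2|α|θ with ω = 0 ⇒ θ = ω₀²/(2|α|) = 46.07 rad = 7.332 rev.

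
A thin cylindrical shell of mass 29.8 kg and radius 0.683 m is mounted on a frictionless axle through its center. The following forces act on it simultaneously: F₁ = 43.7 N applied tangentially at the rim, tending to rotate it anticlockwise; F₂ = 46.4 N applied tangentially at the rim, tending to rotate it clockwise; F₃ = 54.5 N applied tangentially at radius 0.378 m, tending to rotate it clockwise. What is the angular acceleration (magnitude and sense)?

α ≈ 1.61 rad/s², clockwise

I = MR² = (29.8)(0.683)² = 13.90 kg·m².
Taking anticlockwise as positive: τ₁ = +(43.7)(0.683) = +29.85 N·m; τ₂ = −(46.4)(0.683) = −31.69 N·m; τ₃ = −(54.5)(0.378) = −20.60 N·m.
Net torque τ = -22.45 N·m.
α = τ/I = -22.45/13.90 = -1.615 rad/s².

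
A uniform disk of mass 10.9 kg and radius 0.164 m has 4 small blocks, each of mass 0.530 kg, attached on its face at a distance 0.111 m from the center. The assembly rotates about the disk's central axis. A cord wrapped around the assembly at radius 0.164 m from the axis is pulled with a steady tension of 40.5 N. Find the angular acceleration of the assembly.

α ≈ 38.5 rad/s²

I_disk = ½MR² = ½(10.9)(0.164)² = 0.1466 kg·m².
I_blocks = 4·m·r² = 4(0.530)(0.111)² = 0.02612 kg·m².
Total I = 0.1727 kg·m².
τ = F r = (40.5)(0.164) = 6.642 N·m.
α = τ/I = 6.642/0.1727 = 38.46 rad/s².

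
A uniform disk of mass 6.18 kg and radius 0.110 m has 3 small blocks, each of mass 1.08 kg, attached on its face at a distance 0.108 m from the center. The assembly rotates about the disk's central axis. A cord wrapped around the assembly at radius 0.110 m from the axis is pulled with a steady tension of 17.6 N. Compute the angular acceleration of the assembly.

I_disk = ½MR² = ½(6.18)(0.110)² = 0.03739 kg·m².
I_blocks = 3·m·r² = 3(1.08)(0.108)² = 0.03779 kg·m².
Total I = 0.07518 kg·m².
τ = F r = (17.6)(0.110) = 1.936 N·m.
α = τ/I = 1.936/0.07518 = 25.75 rad/s².

α ≈ 25.8 rad/s²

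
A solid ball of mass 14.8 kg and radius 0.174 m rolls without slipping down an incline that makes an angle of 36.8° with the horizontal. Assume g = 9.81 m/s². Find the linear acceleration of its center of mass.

Translation along the incline: Mg sinθ − f = Ma.
Rotation about the center: fR = Iα with I = (2/5)MR². No-slip gives a = αR, so f = (I/R²)a = (2/5)M a.
Substituting: Mg sinθ = (1 + 0.4000)Ma, so a = g sinθ/(1 + 0.4000) = (9.81) sin 36.8° / 1.400 = 4.197 m/s².

a ≈ 4.20 m/s²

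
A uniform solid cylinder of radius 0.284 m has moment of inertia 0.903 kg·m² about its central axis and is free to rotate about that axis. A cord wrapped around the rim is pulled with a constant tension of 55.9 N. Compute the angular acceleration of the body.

α ≈ 17.6 rad/s²

τ = F R = (55.9)(0.284) = 15.88 N·m.
Newton's second law for rotation, τ = Iα, gives α = τ/I = 15.88/0.9030 = 17.58 rad/s².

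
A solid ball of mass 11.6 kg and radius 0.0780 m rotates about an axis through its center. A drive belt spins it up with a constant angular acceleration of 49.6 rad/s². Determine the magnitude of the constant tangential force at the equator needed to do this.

F ≈ 18.0 N

I = (2/5)MR² = (2/5)(11.6)(0.0780)² = 0.02823 kg·m².
The required torque is τ = Iα = (0.02823)(49.60) = 1.400 N·m.
A tangential force at the equator gives τ = FR, so F = τ/R = 1.400/0.0780 = 17.95 N.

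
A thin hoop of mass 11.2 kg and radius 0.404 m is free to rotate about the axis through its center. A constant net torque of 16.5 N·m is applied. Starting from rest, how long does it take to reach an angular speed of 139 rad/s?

t ≈ 15.4 s

I = MR² = (11.2)(0.404)² = 1.828 kg·m².
α = τ/I = 16.5/1.828 = 9.026 rad/s².
ω = αt ⇒ t = ω/α = 139/9.026 = 15.40 s.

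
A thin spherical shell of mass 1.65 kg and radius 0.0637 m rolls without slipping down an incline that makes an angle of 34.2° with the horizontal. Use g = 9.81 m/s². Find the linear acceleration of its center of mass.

a ≈ 3.31 m/s²

Translation along the incline: Mg sinθ − f = Ma.
Rotation about the center: fR = Iα with I = (2/3)MR². No-slip gives a = αR, so f = (I/R²)a = (2/3)M a.
Substituting: Mg sinθ = (1 + 0.6667)Ma, so a = g sinθ/(1 + 0.6667) = (9.81) sin 34.2° / 1.667 = 3.308 m/s².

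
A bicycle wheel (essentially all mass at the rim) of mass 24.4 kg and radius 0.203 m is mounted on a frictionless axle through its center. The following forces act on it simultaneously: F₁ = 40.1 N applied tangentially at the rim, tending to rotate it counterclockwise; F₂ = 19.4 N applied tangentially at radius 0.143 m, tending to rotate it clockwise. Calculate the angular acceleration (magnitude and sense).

α ≈ 5.34 rad/s², counterclockwise

I = MR² = (24.4)(0.203)² = 1.005 kg·m².
Taking counterclockwise as positive: τ₁ = +(40.1)(0.203) = +8.140 N·m; τ₂ = −(19.4)(0.143) = −2.774 N·m.
Net torque τ = 5.366 N·m.
α = τ/I = 5.366/1.005 = 5.337 rad/s².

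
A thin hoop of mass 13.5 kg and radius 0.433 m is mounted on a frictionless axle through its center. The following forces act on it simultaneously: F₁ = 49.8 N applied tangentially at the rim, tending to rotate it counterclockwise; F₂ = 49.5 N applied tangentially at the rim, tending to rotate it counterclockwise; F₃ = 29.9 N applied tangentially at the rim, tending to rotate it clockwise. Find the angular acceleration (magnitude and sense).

α ≈ 11.9 rad/s², counterclockwise

I = MR² = (13.5)(0.433)² = 2.531 kg·m².
Taking counterclockwise as positive: τ₁ = +(49.8)(0.433) = +21.56 N·m; τ₂ = +(49.5)(0.433) = +21.43 N·m; τ₃ = −(29.9)(0.433) = −12.95 N·m.
Net torque τ = 30.05 N·m.
α = τ/I = 30.05/2.531 = 11.87 rad/s².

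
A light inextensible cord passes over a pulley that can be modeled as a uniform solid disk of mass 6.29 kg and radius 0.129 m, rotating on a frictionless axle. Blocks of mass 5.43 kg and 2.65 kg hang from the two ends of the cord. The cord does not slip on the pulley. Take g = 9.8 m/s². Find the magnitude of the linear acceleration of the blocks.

I = ½MR² = (1/2)(6.29)(0.129)² = 0.05234 kg·m².
Heavier block: m₁g − T₁ = m₁a. Lighter block: T₂ − m₂g = m₂a.
Pulley: (T₁ − T₂)R = Iα = I(a/R), so T₁ − T₂ = (I/R²)a = (1/2)M_p a = 3.145·a.
Adding the three: (m₁ − m₂)g = (m₁ + m₂ + 3.145)a, so a = (5.43 − 2.65)(9.8)/(5.43 + 2.65 + 3.145) = 2.427 m/s².

a ≈ 2.43 m/s²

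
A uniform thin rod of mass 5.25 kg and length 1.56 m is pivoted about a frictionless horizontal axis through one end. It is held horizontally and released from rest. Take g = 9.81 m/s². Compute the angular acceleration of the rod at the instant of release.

α ≈ 9.43 rad/s²

About the pivot, I = (1/3)ML² = (1/3)(5.25)(1.56)² = 4.259 kg·m².
The weight acts at the center, a distance L/2 = 0.7800 m from the pivot; τ = Mg(L/2) = 40.17 N·m.
α = τ/I = 40.17/4.259 = 9.433 rad/s².
(Equivalently α = (3g/(2L)) = 9.433 rad/s².)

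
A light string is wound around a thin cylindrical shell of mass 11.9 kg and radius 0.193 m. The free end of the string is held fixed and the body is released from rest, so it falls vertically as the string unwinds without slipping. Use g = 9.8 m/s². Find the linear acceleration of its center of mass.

Translation: Mg − T = Ma. Rotation about the center: TR = Iα with I = MR².
With a = αR: T = (I/R²)a = M a, so Mg = (1 + 1.000)Ma.
a = g/(1 + 1.000) = 9.8/2.000 = 4.900 m/s².

a ≈ 4.90 m/s²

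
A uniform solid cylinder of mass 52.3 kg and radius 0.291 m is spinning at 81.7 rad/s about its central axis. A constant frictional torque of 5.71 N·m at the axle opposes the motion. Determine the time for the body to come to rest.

I = ½MR² = (1/2)(52.3)(0.291)² = 2.214 kg·m².
The net torque has magnitude 5.71 N·m, opposing ω.
|α| = τ/I = 5.710/2.214 = 2.579 rad/s² (deceleration).
0 = ω₀ − |α|t ⇒ t = ω₀/|α| = 81.7/2.579 = 31.68 s.

t ≈ 31.7 s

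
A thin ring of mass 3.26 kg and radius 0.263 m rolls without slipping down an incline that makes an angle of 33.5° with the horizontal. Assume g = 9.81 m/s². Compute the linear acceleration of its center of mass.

Translation along the incline: Mg sinθ − f = Ma.
Rotation about the center: fR = Iα with I = MR². No-slip gives a = αR, so f = (I/R²)a = M a.
Substituting: Mg sinθ = (1 + 1.000)Ma, so a = g sinθ/(1 + 1.000) = (9.81) sin 33.5° / 2.000 = 2.707 m/s².

a ≈ 2.71 m/s²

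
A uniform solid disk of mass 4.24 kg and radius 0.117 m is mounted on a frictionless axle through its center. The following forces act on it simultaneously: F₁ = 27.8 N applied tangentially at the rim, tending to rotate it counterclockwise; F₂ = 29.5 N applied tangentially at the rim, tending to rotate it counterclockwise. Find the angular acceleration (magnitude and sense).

I = ½MR² = (1/2)(4.24)(0.117)² = 0.02902 kg·m².
Taking counterclockwise as positive: τ₁ = +(27.8)(0.117) = +3.253 N·m; τ₂ = +(29.5)(0.117) = +3.452 N·m.
Net torque τ = 6.704 N·m.
α = τ/I = 6.704/0.02902 = 231.0 rad/s².

α ≈ 231 rad/s², counterclockwise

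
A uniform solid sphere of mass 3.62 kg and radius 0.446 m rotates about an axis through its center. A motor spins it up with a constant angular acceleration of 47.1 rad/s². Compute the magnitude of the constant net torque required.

τ ≈ 13.6 N·m

I = (2/5)MR² = (2/5)(3.62)(0.446)² = 0.2880 kg·m².
τ = Iα = (0.2880)(47.10) = 13.57 N·m.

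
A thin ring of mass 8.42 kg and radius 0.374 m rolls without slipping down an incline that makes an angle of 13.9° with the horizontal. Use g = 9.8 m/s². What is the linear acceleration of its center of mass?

Translation along the incline: Mg sinθ − f = Ma.
Rotation about the center: fR = Iα with I = MR². No-slip gives a = αR, so f = (I/R²)a = M a.
Substituting: Mg sinθ = (1 + 1.000)Ma, so a = g sinθ/(1 + 1.000) = (9.8) sin 13.9° / 2.000 = 1.177 m/s².

a ≈ 1.18 m/s²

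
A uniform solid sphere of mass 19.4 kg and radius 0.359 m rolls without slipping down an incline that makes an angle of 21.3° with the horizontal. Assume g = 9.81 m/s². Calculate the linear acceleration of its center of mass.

Translation along the incline: Mg sinθ − f = Ma.
Rotation about the center: fR = Iα with I = (2/5)MR². No-slip gives a = αR, so f = (I/R²)a = (2/5)M a.
Substituting: Mg sinθ = (1 + 0.4000)Ma, so a = g sinθ/(1 + 0.4000) = (9.81) sin 21.3° / 1.400 = 2.545 m/s².

a ≈ 2.55 m/s²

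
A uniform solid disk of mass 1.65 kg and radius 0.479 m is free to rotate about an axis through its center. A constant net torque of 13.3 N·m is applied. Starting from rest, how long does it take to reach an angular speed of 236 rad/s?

I = ½MR² = (1/2)(1.65)(0.479)² = 0.1893 kg·m².
α = τ/I = 13.3/0.1893 = 70.26 rad/s².
ω = αt ⇒ t = ω/α = 236/70.26 = 3.359 s.

t ≈ 3.36 s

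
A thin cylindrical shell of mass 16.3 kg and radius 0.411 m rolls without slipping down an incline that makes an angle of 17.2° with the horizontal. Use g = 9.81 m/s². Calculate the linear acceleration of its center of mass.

Translation along the incline: Mg sinθ − f = Ma.
Rotation about the center: fR = Iα with I = MR². No-slip gives a = αR, so f = (I/R²)a = M a.
Substituting: Mg sinθ = (1 + 1.000)Ma, so a = g sinθ/(1 + 1.000) = (9.81) sin 17.2° / 2.000 = 1.450 m/s².

a ≈ 1.45 m/s²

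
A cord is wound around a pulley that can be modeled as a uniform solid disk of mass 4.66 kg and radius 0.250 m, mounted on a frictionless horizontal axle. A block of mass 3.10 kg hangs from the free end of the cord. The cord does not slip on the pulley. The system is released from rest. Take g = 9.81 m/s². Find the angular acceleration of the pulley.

I = ½MR² = (1/2)(4.66)(0.250)² = 0.1456 kg·m².
Block: mg − T = ma. Pulley: TR = Iα. No-slip: a = αR, so T = (I/R²)a = 2.330·a.
Then mg = (m + 2.330)a, so a = (3.10)(9.81)/(3.10 + 2.330) = 5.601 m/s².
α = a/R = 5.601/0.250 = 22.40 rad/s².

α ≈ 22.4 rad/s²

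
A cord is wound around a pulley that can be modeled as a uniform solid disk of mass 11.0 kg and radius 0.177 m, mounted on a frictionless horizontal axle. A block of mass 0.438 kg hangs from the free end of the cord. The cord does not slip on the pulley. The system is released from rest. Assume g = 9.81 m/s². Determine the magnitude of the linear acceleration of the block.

a ≈ 0.724 m/s²

I = ½MR² = (1/2)(11.0)(0.177)² = 0.1723 kg·m².
Block: mg − T = ma. Pulley: TR = Iα. No-slip: a = αR, so T = (I/R²)a = 5.500·a.
Then mg = (m + 5.500)a, so a = (0.438)(9.81)/(0.438 + 5.500) = 0.7236 m/s².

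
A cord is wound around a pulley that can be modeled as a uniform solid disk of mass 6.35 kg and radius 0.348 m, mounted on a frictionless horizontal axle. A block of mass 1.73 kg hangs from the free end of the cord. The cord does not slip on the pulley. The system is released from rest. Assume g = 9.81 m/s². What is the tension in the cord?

I = ½MR² = (1/2)(6.35)(0.348)² = 0.3845 kg·m².
Block: mg − T = ma. Pulley: TR = Iα. No-slip: a = αR, so T = (I/R²)a = 3.175·a.
Then mg = (m + 3.175)a, so a = (1.73)(9.81)/(1.73 + 3.175) = 3.460 m/s².
T = 3.175·a = 10.99 N.

T ≈ 11.0 N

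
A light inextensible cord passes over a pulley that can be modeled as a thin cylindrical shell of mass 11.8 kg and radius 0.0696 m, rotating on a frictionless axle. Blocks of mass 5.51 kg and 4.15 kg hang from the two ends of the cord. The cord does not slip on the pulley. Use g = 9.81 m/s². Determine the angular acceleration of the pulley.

α ≈ 8.93 rad/s²

I = MR² = (11.8)(0.0696)² = 0.05716 kg·m².
Heavier block: m₁g − T₁ = m₁a. Lighter block: T₂ − m₂g = m₂a.
Pulley: (T₁ − T₂)R = Iα = I(a/R), so T₁ − T₂ = (I/R²)a = 1·M_p a = 11.80·a.
Adding the three: (m₁ − m₂)g = (m₁ + m₂ + 11.80)a, so a = (5.51 − 4.15)(9.81)/(5.51 + 4.15 + 11.80) = 0.6217 m/s².
α = a/R = 0.6217/0.0696 = 8.932 rad/s².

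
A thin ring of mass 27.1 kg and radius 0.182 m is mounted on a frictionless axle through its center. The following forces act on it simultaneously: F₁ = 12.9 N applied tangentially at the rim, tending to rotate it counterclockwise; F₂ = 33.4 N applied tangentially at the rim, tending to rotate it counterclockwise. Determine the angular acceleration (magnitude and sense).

α ≈ 9.39 rad/s², counterclockwise

I = MR² = (27.1)(0.182)² = 0.8977 kg·m².
Taking counterclockwise as positive: τ₁ = +(12.9)(0.182) = +2.348 N·m; τ₂ = +(33.4)(0.182) = +6.079 N·m.
Net torque τ = 8.427 N·m.
α = τ/I = 8.427/0.8977 = 9.387 rad/s².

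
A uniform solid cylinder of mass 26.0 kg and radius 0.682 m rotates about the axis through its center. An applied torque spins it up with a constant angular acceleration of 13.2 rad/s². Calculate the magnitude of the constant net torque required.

τ ≈ 79.8 N·m

I = ½MR² = (1/2)(26.0)(0.682)² = 6.047 kg·m².
τ = Iα = (6.047)(13.20) = 79.82 N·m.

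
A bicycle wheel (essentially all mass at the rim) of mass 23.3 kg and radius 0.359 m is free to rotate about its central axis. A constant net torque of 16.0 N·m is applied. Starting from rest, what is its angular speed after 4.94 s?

ω ≈ 26.3 rad/s

I = MR² = (23.3)(0.359)² = 3.003 kg·m².
α = τ/I = 16.0/3.003 = 5.328 rad/s².
ω = ω₀ + αt = 0 + (5.328)(4.94) = 26.32 rad/s.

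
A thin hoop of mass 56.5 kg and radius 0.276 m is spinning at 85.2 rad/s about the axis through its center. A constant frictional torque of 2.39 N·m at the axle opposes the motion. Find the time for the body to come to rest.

I = MR² = (56.5)(0.276)² = 4.304 kg·m².
The net torque has magnitude 2.39 N·m, opposing ω.
|α| = τ/I = 2.390/4.304 = 0.5553 rad/s² (deceleration).
0 = ω₀ − |α|t ⇒ t = ω₀/|α| = 85.2/0.5553 = 153.4 s.

t ≈ 153 s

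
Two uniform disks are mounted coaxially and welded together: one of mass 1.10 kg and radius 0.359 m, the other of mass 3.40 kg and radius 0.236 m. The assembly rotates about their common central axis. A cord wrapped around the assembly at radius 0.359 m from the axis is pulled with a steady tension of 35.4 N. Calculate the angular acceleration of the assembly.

I = ½M₁R₁² + ½M₂R₂² = ½(1.10)(0.359)² + ½(3.40)(0.236)² = 0.1656 kg·m².
τ = F r = (35.4)(0.359) = 12.71 N·m.
α = τ/I = 12.71/0.1656 = 76.76 rad/s².

α ≈ 76.8 rad/s²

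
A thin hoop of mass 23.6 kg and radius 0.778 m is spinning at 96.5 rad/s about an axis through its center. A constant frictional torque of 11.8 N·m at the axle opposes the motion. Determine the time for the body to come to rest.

I = MR² = (23.6)(0.778)² = 14.28 kg·m².
The net torque has magnitude 11.8 N·m, opposing ω.
|α| = τ/I = 11.80/14.28 = 0.8261 rad/s² (deceleration).
0 = ω₀ − |α|t ⇒ t = ω₀/|α| = 96.5/0.8261 = 116.8 s.

t ≈ 117 s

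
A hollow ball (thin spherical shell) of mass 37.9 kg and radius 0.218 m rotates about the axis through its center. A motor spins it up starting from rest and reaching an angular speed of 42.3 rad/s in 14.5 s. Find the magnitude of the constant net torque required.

I = (2/3)MR² = (2/3)(37.9)(0.218)² = 1.201 kg·m².
α = Δω/Δt = (42.3 − 0)/14.5 = 2.917 rad/s².
τ = Iα = (1.201)(2.917) = 3.503 N·m.

τ ≈ 3.50 N·m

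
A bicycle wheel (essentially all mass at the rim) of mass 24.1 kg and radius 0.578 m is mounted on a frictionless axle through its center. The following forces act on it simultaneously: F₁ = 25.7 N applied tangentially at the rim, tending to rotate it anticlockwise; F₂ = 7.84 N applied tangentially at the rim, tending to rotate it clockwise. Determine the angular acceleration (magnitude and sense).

α ≈ 1.28 rad/s², anticlockwise

I = MR² = (24.1)(0.578)² = 8.051 kg·m².
Taking anticlockwise as positive: τ₁ = +(25.7)(0.578) = +14.85 N·m; τ₂ = −(7.84)(0.578) = −4.532 N·m.
Net torque τ = 10.32 N·m.
α = τ/I = 10.32/8.051 = 1.282 rad/s².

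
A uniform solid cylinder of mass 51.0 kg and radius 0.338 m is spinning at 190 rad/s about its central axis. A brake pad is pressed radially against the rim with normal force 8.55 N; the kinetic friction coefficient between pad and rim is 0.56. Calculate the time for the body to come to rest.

I = ½MR² = (1/2)(51.0)(0.338)² = 2.913 kg·m².
Friction force f = μN = (0.56)(8.55) = 4.788 N at the rim; torque magnitude τ = fR = 1.618 N·m, opposing ω.
|α| = τ/I = 1.618/2.913 = 0.5555 rad/s² (deceleration).
0 = ω₀ − |α|t ⇒ t = ω₀/|α| = 190/0.5555 = 342.0 s.

t ≈ 342 s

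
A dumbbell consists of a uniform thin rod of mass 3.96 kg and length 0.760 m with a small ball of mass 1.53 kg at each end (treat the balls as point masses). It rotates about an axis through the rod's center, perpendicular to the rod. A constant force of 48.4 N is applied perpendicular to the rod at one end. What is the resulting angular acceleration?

I_rod = (1/12)ML² = (1/12)(3.96)(0.760)² = 0.1906 kg·m².
I_balls = 2·m·(L/2)² = 2(1.53)(0.3800)² = 0.4419 kg·m².
Total I = 0.6325 kg·m².
τ = F·(L/2) = (48.4)(0.380) = 18.39 N·m.
α = τ/I = 18.39/0.6325 = 29.08 rad/s².

α ≈ 29.1 rad/s²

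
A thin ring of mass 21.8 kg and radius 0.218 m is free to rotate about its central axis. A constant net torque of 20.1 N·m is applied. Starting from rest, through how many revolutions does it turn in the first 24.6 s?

I = MR² = (21.8)(0.218)² = 1.036 kg·m².
α = τ/I = 20.1/1.036 = 19.40 rad/s².
θ = ½αt² = ½(19.40)(24.6)² = 5870 rad.
Revolutions = θ/(2π) = 934.3.

≈ 934 revolutions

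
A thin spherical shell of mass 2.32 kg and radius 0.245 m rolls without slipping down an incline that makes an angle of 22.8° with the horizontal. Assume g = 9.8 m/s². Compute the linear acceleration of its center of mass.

a ≈ 2.28 m/s²

Translation along the incline: Mg sinθ − f = Ma.
Rotation about the center: fR = Iα with I = (2/3)MR². No-slip gives a = αR, so f = (I/R²)a = (2/3)M a.
Substituting: Mg sinθ = (1 + 0.6667)Ma, so a = g sinθ/(1 + 0.6667) = (9.8) sin 22.8° / 1.667 = 2.279 m/s².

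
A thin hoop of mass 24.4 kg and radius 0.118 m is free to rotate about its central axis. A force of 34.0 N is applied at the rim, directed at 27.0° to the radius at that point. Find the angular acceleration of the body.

I = MR² = (24.4)(0.118)² = 0.3397 kg·m².
Only the tangential component produces torque: τ = F R sinθ = (34.0)(0.118) sin 27.0° = 1.821 N·m.
From τ = Iα: α = 1.821/0.3397 = 5.361 rad/s².

α ≈ 5.36 rad/s²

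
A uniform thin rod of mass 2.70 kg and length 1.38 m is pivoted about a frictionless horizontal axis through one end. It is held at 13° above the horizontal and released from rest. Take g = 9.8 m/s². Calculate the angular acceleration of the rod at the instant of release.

About the pivot, I = (1/3)ML² = (1/3)(2.70)(1.38)² = 1.714 kg·m².
The weight acts at the center, a distance L/2 = 0.6900 m from the pivot; τ = Mg(L/2) cos 13° = 17.79 N·m.
α = τ/I = 17.79/1.714 = 10.38 rad/s².

α ≈ 10.4 rad/s²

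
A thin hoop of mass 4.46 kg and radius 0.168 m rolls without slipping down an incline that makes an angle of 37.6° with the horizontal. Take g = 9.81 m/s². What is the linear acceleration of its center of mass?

a ≈ 2.99 m/s²

Translation along the incline: Mg sinθ − f = Ma.
Rotation about the center: fR = Iα with I = MR². No-slip gives a = αR, so f = (I/R²)a = M a.
Substituting: Mg sinθ = (1 + 1.000)Ma, so a = g sinθ/(1 + 1.000) = (9.81) sin 37.6° / 2.000 = 2.993 m/s².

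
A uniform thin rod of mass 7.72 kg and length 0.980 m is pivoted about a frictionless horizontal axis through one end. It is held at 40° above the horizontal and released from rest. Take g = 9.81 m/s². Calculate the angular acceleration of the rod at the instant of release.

α ≈ 11.5 rad/s²

About the pivot, I = (1/3)ML² = (1/3)(7.72)(0.980)² = 2.471 kg·m².
The weight acts at the center, a distance L/2 = 0.4900 m from the pivot; τ = Mg(L/2) cos 40° = 28.43 N·m.
α = τ/I = 28.43/2.471 = 11.50 rad/s².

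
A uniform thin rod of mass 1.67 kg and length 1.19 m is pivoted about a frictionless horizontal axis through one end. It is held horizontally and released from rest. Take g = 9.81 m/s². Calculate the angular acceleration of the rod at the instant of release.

About the pivot, I = (1/3)ML² = (1/3)(1.67)(1.19)² = 0.7883 kg·m².
The weight acts at the center, a distance L/2 = 0.5950 m from the pivot; τ = Mg(L/2) = 9.748 N·m.
α = τ/I = 9.748/0.7883 = 12.37 rad/s².
(Equivalently α = (3g/(2L)) = 12.37 rad/s².)

α ≈ 12.4 rad/s²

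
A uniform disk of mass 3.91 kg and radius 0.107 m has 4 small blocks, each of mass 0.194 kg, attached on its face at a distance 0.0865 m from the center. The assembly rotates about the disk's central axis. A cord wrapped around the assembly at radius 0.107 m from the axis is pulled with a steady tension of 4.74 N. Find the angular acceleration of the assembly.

I_disk = ½MR² = ½(3.91)(0.107)² = 0.02238 kg·m².
I_blocks = 4·m·r² = 4(0.194)(0.0865)² = 0.005806 kg·m².
Total I = 0.02819 kg·m².
τ = F r = (4.74)(0.107) = 0.5072 N·m.
α = τ/I = 0.5072/0.02819 = 17.99 rad/s².

α ≈ 18.0 rad/s²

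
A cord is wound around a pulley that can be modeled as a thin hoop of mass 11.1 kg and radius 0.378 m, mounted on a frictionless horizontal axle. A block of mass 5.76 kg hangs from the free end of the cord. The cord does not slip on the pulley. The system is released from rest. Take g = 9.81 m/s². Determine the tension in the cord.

T ≈ 37.2 N

I = MR² = (11.1)(0.378)² = 1.586 kg·m².
Block: mg − T = ma. Pulley: TR = Iα. No-slip: a = αR, so T = (I/R²)a = 11.10·a.
Then mg = (m + 11.10)a, so a = (5.76)(9.81)/(5.76 + 11.10) = 3.351 m/s².
T = 11.10·a = 37.20 N.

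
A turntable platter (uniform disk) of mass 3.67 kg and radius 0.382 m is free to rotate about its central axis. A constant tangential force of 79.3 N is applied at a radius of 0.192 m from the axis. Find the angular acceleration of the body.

α ≈ 56.9 rad/s²

I = ½MR² = (1/2)(3.67)(0.382)² = 0.2678 kg·m².
τ = F·r = (79.3)(0.192) = 15.23 N·m.
Newton's second law for rotation, τ = Iα, gives α = τ/I = 15.23/0.2678 = 56.86 rad/s².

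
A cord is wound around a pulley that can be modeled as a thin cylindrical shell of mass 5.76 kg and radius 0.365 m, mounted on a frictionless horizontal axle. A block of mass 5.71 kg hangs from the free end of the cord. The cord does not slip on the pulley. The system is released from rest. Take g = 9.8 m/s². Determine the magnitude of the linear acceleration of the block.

I = MR² = (5.76)(0.365)² = 0.7674 kg·m².
Block: mg − T = ma. Pulley: TR = Iα. No-slip: a = αR, so T = (I/R²)a = 5.760·a.
Then mg = (m + 5.760)a, so a = (5.71)(9.8)/(5.71 + 5.760) = 4.879 m/s².

a ≈ 4.88 m/s²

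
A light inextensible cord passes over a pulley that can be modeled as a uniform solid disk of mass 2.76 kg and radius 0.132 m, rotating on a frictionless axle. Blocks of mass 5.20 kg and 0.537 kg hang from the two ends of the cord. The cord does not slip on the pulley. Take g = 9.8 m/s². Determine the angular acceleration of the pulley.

α ≈ 48.6 rad/s²

I = ½MR² = (1/2)(2.76)(0.132)² = 0.02405 kg·m².
Heavier block: m₁g − T₁ = m₁a. Lighter block: T₂ − m₂g = m₂a.
Pulley: (T₁ − T₂)R = Iα = I(a/R), so T₁ − T₂ = (I/R²)a = (1/2)M_p a = 1.380·a.
Adding the three: (m₁ − m₂)g = (m₁ + m₂ + 1.380)a, so a = (5.20 − 0.537)(9.8)/(5.20 + 0.537 + 1.380) = 6.421 m/s².
α = a/R = 6.421/0.132 = 48.64 rad/s².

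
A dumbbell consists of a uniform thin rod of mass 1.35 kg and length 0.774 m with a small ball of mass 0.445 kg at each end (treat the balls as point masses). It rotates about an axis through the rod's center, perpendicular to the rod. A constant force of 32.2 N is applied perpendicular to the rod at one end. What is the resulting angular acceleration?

α ≈ 62.1 rad/s²

I_rod = (1/12)ML² = (1/12)(1.35)(0.774)² = 0.06740 kg·m².
I_balls = 2·m·(L/2)² = 2(0.445)(0.3870)² = 0.1333 kg·m².
Total I = 0.2007 kg·m².
τ = F·(L/2) = (32.2)(0.387) = 12.46 N·m.
α = τ/I = 12.46/0.2007 = 62.09 rad/s².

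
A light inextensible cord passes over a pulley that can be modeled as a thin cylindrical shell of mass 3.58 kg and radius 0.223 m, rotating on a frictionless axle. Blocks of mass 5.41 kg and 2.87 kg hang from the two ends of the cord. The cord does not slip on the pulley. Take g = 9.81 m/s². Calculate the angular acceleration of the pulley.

I = MR² = (3.58)(0.223)² = 0.1780 kg·m².
Heavier block: m₁g − T₁ = m₁a. Lighter block: T₂ − m₂g = m₂a.
Pulley: (T₁ − T₂)R = Iα = I(a/R), so T₁ − T₂ = (I/R²)a = 1·M_p a = 3.580·a.
Adding the three: (m₁ − m₂)g = (m₁ + m₂ + 3.580)a, so a = (5.41 − 2.87)(9.81)/(5.41 + 2.87 + 3.580) = 2.101 m/s².
α = a/R = 2.101/0.223 = 9.421 rad/s².

α ≈ 9.42 rad/s²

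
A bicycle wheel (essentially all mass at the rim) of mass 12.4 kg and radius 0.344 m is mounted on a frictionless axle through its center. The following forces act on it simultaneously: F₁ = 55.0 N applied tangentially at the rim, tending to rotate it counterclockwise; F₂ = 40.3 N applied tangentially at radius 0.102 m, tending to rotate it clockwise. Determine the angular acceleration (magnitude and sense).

α ≈ 10.1 rad/s², counterclockwise

I = MR² = (12.4)(0.344)² = 1.467 kg·m².
Taking counterclockwise as positive: τ₁ = +(55.0)(0.344) = +18.92 N·m; τ₂ = −(40.3)(0.102) = −4.111 N·m.
Net torque τ = 14.81 N·m.
α = τ/I = 14.81/1.467 = 10.09 rad/s².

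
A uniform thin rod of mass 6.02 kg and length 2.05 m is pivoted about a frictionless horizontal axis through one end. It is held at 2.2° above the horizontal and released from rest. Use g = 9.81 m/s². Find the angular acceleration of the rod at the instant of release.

α ≈ 7.17 rad/s²

About the pivot, I = (1/3)ML² = (1/3)(6.02)(2.05)² = 8.433 kg·m².
The weight acts at the center, a distance L/2 = 1.025 m from the pivot; τ = Mg(L/2) cos 2.2° = 60.49 N·m.
α = τ/I = 60.49/8.433 = 7.173 rad/s².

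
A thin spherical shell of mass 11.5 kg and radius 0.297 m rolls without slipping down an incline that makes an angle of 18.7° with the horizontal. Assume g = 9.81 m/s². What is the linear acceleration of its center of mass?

Translation along the incline: Mg sinθ − f = Ma.
Rotation about the center: fR = Iα with I = (2/3)MR². No-slip gives a = αR, so f = (I/R²)a = (2/3)M a.
Substituting: Mg sinθ = (1 + 0.6667)Ma, so a = g sinθ/(1 + 0.6667) = (9.81) sin 18.7° / 1.667 = 1.887 m/s².

a ≈ 1.89 m/s²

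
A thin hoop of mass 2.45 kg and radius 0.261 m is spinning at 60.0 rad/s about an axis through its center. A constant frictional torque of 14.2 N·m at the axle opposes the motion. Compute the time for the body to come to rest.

I = MR² = (2.45)(0.261)² = 0.1669 kg·m².
The net torque has magnitude 14.2 N·m, opposing ω.
|α| = τ/I = 14.20/0.1669 = 85.08 rad/s² (deceleration).
0 = ω₀ − |α|t ⇒ t = ω₀/|α| = 60.0/85.08 = 0.7052 s.

t ≈ 0.705 s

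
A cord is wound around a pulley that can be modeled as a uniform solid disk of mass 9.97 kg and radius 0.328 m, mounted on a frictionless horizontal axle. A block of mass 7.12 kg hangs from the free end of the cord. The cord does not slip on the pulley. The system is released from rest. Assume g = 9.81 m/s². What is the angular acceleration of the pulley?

α ≈ 17.6 rad/s²

I = ½MR² = (1/2)(9.97)(0.328)² = 0.5363 kg·m².
Block: mg − T = ma. Pulley: TR = Iα. No-slip: a = αR, so T = (I/R²)a = 4.985·a.
Then mg = (m + 4.985)a, so a = (7.12)(9.81)/(7.12 + 4.985) = 5.770 m/s².
α = a/R = 5.770/0.328 = 17.59 rad/s².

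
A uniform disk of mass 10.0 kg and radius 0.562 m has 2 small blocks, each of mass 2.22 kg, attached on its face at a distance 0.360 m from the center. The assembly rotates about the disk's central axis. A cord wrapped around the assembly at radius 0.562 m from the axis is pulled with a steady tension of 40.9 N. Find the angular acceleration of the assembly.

α ≈ 10.7 rad/s²

I_disk = ½MR² = ½(10.0)(0.562)² = 1.579 kg·m².
I_blocks = 2·m·r² = 2(2.22)(0.360)² = 0.5754 kg·m².
Total I = 2.155 kg·m².
τ = F r = (40.9)(0.562) = 22.99 N·m.
α = τ/I = 22.99/2.155 = 10.67 rad/s².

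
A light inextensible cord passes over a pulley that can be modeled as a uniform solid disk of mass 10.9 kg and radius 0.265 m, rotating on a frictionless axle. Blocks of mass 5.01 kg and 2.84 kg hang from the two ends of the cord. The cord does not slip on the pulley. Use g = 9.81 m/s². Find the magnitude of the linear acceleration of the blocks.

I = ½MR² = (1/2)(10.9)(0.265)² = 0.3827 kg·m².
Heavier block: m₁g − T₁ = m₁a. Lighter block: T₂ − m₂g = m₂a.
Pulley: (T₁ − T₂)R = Iα = I(a/R), so T₁ − T₂ = (I/R²)a = (1/2)M_p a = 5.450·a.
Adding the three: (m₁ − m₂)g = (m₁ + m₂ + 5.450)a, so a = (5.01 − 2.84)(9.81)/(5.01 + 2.84 + 5.450) = 1.601 m/s².

a ≈ 1.60 m/s²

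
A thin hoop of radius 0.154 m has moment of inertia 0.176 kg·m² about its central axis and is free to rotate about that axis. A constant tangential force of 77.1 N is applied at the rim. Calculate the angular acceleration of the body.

α ≈ 67.5 rad/s²

τ = F R = (77.1)(0.154) = 11.87 N·m.
Newton's second law for rotation, τ = Iα, gives α = τ/I = 11.87/0.1760 = 67.46 rad/s².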